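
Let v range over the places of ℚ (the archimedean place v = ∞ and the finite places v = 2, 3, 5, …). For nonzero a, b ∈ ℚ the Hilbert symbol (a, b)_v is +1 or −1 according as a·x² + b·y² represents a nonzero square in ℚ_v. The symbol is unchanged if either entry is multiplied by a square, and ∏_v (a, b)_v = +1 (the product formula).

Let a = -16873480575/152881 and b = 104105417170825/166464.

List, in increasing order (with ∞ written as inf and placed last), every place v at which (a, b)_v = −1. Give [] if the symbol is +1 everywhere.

Mod squares: a ≡ -8332583, b ≡ 817. Check v ∈ {∞, 2, 3, 5, 7, 17, 19, 23, 31, 43, 47}.
v=∞: -8332583 < 0 and 817 > 0  ⇒  (a,b)_∞ = +1.
v=31: a=31^1·(≡4), b=31^2·(≡23) mod 31; (4|31)=+1, (23|31)=-1; (−1)^{1·2·15}·(+1)^2·(-1)^1 = -1.
v=43: a=43^1·(≡5), b=43^1·(≡19) mod 43; (5|43)=-1, (19|43)=-1; (−1)^{1·1·21}·(-1)^1·(-1)^1 = -1.
v=5: a=5^2·(≡2), b=5^2·(≡2) mod 5; (2|5)=-1, (2|5)=-1; (−1)^{2·2·2}·(-1)^2·(-1)^2 = +1.
v=3: a=3^4·(≡1), b=3^-2·(≡1) mod 3; (1|3)=+1, (1|3)=+1; (−1)^{4·-2·1}·(+1)^-2·(+1)^4 = +1.
v=2: v_2(a)=0, v_2(b)=-6; units ≡ 1, 1 (mod 8); ε·ε+αω+βω = 0·0+0·0+-6·0 ≡ 0  ⇒  (a,b)_2 = +1.
v=7: a=7^1·(≡4), b=7^4·(≡5) mod 7; (4|7)=+1, (5|7)=-1; (−1)^{1·4·3}·(+1)^4·(-1)^1 = -1.
v=23: a=23^-2·(≡12), b=23^0·(≡16) mod 23; (12|23)=+1, (16|23)=+1; (−1)^{-2·0·11}·(+1)^0·(+1)^-2 = +1.
v=19: a=19^1·(≡7), b=19^1·(≡11) mod 19; (7|19)=+1, (11|19)=+1; (−1)^{1·1·9}·(+1)^1·(+1)^1 = -1.
v=17: a=17^-2·(≡1), b=17^-2·(≡8) mod 17; (1|17)=+1, (8|17)=+1; (−1)^{-2·-2·8}·(+1)^-2·(+1)^-2 = +1.
v=47: a=47^1·(≡2), b=47^2·(≡27) mod 47; (2|47)=+1, (27|47)=+1; (−1)^{1·2·23}·(+1)^2·(+1)^1 = +1.
|Ram(-8332583, 817)| = 4, even; anisotropic at {7, 19, 31, 43}.

[7, 19, 31, 43]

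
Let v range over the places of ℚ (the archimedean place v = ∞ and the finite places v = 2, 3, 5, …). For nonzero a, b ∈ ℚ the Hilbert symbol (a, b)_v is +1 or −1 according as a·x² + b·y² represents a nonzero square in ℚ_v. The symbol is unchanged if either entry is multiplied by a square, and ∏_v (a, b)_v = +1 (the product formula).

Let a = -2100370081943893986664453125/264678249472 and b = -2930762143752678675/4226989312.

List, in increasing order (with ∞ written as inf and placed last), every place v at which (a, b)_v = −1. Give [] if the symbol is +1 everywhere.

[3, 11, 17, inf]

(a, b) ≡ (-365313, -2431) mod (ℚ^×)²; places V = {2, 3, 5, 7, 11, 13, 17, 19, 23, 29, ∞}.
(a,b)_2: α=-10, β=-8; u≡7, v≡1 (mod 8); ε(u)ε(v)=1·0, αω(v)=-10·0, βω(u)=-8·0; sum ≡ 0  ⇒  +1.
(a,b)_5: α=8, u≡2; β=2, v≡4 (mod 5); (2|5)=-1, (4|5)=+1; sign (−1)^0·-1^2·+1^8 = +1.
(a,b)_∞: sgn(-365313)=−, sgn(-2431)=−, so -1.
(a,b)_11: α=4, u≡7; β=3, v≡8 (mod 11); (7|11)=-1, (8|11)=-1; sign (−1)^0·-1^3·-1^4 = -1.
(a,b)_19: α=3, u≡17; β=2, v≡6 (mod 19); (17|19)=+1, (6|19)=+1; sign (−1)^0·+1^2·+1^3 = +1.
(a,b)_29: α=3, u≡12; β=2, v≡9 (mod 29); (12|29)=-1, (9|29)=+1; sign (−1)^0·-1^2·+1^3 = +1.
(a,b)_13: α=-3, u≡11; β=-1, v≡2 (mod 13); (11|13)=-1, (2|13)=-1; sign (−1)^0·-1^-1·-1^-3 = +1.
(a,b)_3: α=17, u≡2; β=10, v≡2 (mod 3); (2|3)=-1, (2|3)=-1; sign (−1)^0·-1^10·-1^17 = -1.
(a,b)_7: α=-6, u≡6; β=-4, v≡3 (mod 7); (6|7)=-1, (3|7)=-1; sign (−1)^0·-1^-4·-1^-6 = +1.
(a,b)_17: α=1, u≡13; β=3, v≡14 (mod 17); (13|17)=+1, (14|17)=-1; sign (−1)^0·+1^3·-1^1 = -1.
(a,b)_23: α=0, u≡19; β=-2, v≡20 (mod 23); (19|23)=-1, (20|23)=-1; sign (−1)^0·-1^-2·-1^0 = +1.
Ram(-365313, -2431) = {3, 11, 17, ∞}; no ℚ_3-point on the conic.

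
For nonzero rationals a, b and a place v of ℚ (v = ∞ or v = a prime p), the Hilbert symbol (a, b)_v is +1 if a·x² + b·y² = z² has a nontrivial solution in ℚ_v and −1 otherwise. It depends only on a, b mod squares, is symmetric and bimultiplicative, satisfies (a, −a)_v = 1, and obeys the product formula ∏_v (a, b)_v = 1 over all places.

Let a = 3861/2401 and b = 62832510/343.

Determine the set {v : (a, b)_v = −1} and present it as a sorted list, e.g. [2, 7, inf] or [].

(a, b) ≡ (429, 3570) mod (ℚ^×)²; places V = {2, 3, 5, 7, 11, 13, 17, ∞}.
(a,b)_17: α=0, u≡9; β=1, v≡3 (mod 17); (9|17)=+1, (3|17)=-1; sign (−1)^0·+1^1·-1^0 = +1.
(a,b)_7: α=-4, u≡4; β=-3, v≡6 (mod 7); (4|7)=+1, (6|7)=-1; sign (−1)^0·+1^-3·-1^-4 = +1.
(a,b)_13: α=1, u≡7; β=2, v≡11 (mod 13); (7|13)=-1, (11|13)=-1; sign (−1)^0·-1^2·-1^1 = -1.
(a,b)_5: α=0, u≡1; β=1, v≡4 (mod 5); (1|5)=+1, (4|5)=+1; sign (−1)^0·+1^1·+1^0 = +1.
(a,b)_2: α=0, β=1; u≡5, v≡1 (mod 8); ε(u)ε(v)=0·0, αω(v)=0·0, βω(u)=1·1; sum ≡ 1  ⇒  -1.
(a,b)_3: α=3, u≡2; β=7, v≡2 (mod 3); (2|3)=-1, (2|3)=-1; sign (−1)^1·-1^7·-1^3 = -1.
(a,b)_11: α=1, u≡7; β=0, v≡2 (mod 11); (7|11)=-1, (2|11)=-1; sign (−1)^0·-1^0·-1^1 = -1.
(a,b)_∞: sgn(429)=+, sgn(3570)=+, so +1.
(429, 3570 / ℚ) ramifies at {2, 3, 11, 13}: a division algebra.

[2, 3, 11, 13]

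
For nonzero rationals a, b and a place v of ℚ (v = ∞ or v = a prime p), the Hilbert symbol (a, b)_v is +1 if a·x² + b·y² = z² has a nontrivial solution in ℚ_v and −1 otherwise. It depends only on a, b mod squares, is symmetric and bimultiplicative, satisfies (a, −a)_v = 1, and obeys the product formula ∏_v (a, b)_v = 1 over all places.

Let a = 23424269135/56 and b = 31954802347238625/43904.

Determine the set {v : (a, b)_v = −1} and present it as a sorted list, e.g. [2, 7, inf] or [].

Mod squares: a ≡ 80290, b ≡ 486798270. Check v ∈ {∞, 2, 3, 5, 7, 31, 37, 43, 47}.
v=47: a=47^2·(≡7), b=47^3·(≡38) mod 47; (7|47)=+1, (38|47)=-1; (−1)^{2·3·23}·(+1)^3·(-1)^2 = +1.
v=∞: 80290 > 0 and 486798270 > 0  ⇒  (a,b)_∞ = +1.
v=31: a=31^1·(≡6), b=31^1·(≡3) mod 31; (6|31)=-1, (3|31)=-1; (−1)^{1·1·15}·(-1)^1·(-1)^1 = -1.
v=5: a=5^1·(≡2), b=5^3·(≡1) mod 5; (2|5)=-1, (1|5)=+1; (−1)^{1·3·2}·(-1)^3·(+1)^1 = -1.
v=43: a=43^2·(≡23), b=43^3·(≡18) mod 43; (23|43)=+1, (18|43)=-1; (−1)^{2·3·21}·(+1)^3·(-1)^2 = +1.
v=7: a=7^-1·(≡1), b=7^-3·(≡4) mod 7; (1|7)=+1, (4|7)=+1; (−1)^{-1·-3·3}·(+1)^-3·(+1)^-1 = -1.
v=3: a=3^0·(≡1), b=3^3·(≡2) mod 3; (1|3)=+1, (2|3)=-1; (−1)^{0·3·1}·(+1)^3·(-1)^0 = +1.
v=37: a=37^1·(≡6), b=37^1·(≡3) mod 37; (6|37)=-1, (3|37)=+1; (−1)^{1·1·18}·(-1)^1·(+1)^1 = -1.
v=2: v_2(a)=-3, v_2(b)=-7; units ≡ 1, 7 (mod 8); ε·ε+αω+βω = 0·1+-3·0+-7·0 ≡ 0  ⇒  (a,b)_2 = +1.
|Ram(80290, 486798270)| = 4, even; anisotropic at {5, 7, 31, 37}.

[5, 7, 31, 37]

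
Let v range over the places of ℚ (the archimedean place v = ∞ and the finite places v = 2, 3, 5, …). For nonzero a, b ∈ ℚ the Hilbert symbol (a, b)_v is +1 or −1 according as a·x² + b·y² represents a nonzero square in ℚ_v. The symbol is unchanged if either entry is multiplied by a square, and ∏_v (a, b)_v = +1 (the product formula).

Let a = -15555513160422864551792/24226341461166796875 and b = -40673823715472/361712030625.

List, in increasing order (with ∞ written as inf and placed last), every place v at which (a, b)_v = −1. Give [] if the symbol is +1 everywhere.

Mod squares: a ≡ -69, b ≡ -17. Check v ∈ {∞, 2, 3, 5, 7, 11, 17, 23, 43}.
v=11: a=11^-2·(≡2), b=11^-2·(≡3) mod 11; (2|11)=-1, (3|11)=+1; (−1)^{-2·-2·5}·(-1)^-2·(+1)^-2 = +1.
v=43: a=43^4·(≡1), b=43^2·(≡37) mod 43; (1|43)=+1, (37|43)=-1; (−1)^{4·2·21}·(+1)^2·(-1)^4 = +1.
v=23: a=23^7·(≡7), b=23^4·(≡2) mod 23; (7|23)=-1, (2|23)=+1; (−1)^{7·4·11}·(-1)^4·(+1)^7 = +1.
v=5: a=5^-8·(≡4), b=5^-4·(≡2) mod 5; (4|5)=+1, (2|5)=-1; (−1)^{-8·-4·2}·(+1)^-4·(-1)^-8 = +1.
v=2: v_2(a)=4, v_2(b)=4; units ≡ 3, 7 (mod 8); ε·ε+αω+βω = 1·1+4·0+4·1 ≡ 1  ⇒  (a,b)_2 = -1.
v=3: a=3^-21·(≡1), b=3^-14·(≡1) mod 3; (1|3)=+1, (1|3)=+1; (−1)^{-21·-14·1}·(+1)^-14·(+1)^-21 = +1.
v=∞: -69 < 0 and -17 < 0  ⇒  (a,b)_∞ = -1.
v=17: a=17^4·(≡1), b=17^3·(≡1) mod 17; (1|17)=+1, (1|17)=+1; (−1)^{4·3·8}·(+1)^3·(+1)^4 = +1.
v=7: a=7^-2·(≡2), b=7^0·(≡4) mod 7; (2|7)=+1, (4|7)=+1; (−1)^{-2·0·3}·(+1)^0·(+1)^-2 = +1.
|Ram(-69, -17)| = 2, even; anisotropic at {2, ∞}.

[2, inf]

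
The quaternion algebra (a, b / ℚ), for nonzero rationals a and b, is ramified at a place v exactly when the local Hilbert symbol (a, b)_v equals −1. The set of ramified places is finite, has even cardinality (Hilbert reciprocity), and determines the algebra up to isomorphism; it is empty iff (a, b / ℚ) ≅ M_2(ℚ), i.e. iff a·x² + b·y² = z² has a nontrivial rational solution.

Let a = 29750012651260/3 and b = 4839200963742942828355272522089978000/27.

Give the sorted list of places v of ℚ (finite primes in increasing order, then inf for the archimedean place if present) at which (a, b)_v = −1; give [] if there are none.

[5, 19]

Mod squares: a ≡ 3595845, b ≡ 1158315. Check v ∈ {∞, 2, 3, 5, 7, 11, 17, 19, 31, 37, 47, 53}.
v=11: a=11^1·(≡7), b=11^2·(≡4) mod 11; (7|11)=-1, (4|11)=+1; (−1)^{1·2·5}·(-1)^2·(+1)^1 = +1.
v=37: a=37^1·(≡29), b=37^2·(≡25) mod 37; (29|37)=-1, (25|37)=+1; (−1)^{1·2·18}·(-1)^2·(+1)^1 = +1.
v=3: a=3^-1·(≡1), b=3^-3·(≡2) mod 3; (1|3)=+1, (2|3)=-1; (−1)^{-1·-3·1}·(+1)^-3·(-1)^-1 = +1.
v=∞: 3595845 > 0 and 1158315 > 0  ⇒  (a,b)_∞ = +1.
v=17: a=17^0·(≡10), b=17^2·(≡7) mod 17; (10|17)=-1, (7|17)=-1; (−1)^{0·2·8}·(-1)^2·(-1)^0 = +1.
v=19: a=19^1·(≡14), b=19^2·(≡15) mod 19; (14|19)=-1, (15|19)=-1; (−1)^{1·2·9}·(-1)^2·(-1)^1 = -1.
v=5: a=5^1·(≡4), b=5^3·(≡2) mod 5; (4|5)=+1, (2|5)=-1; (−1)^{1·3·2}·(+1)^3·(-1)^1 = -1.
v=2: v_2(a)=2, v_2(b)=4; units ≡ 5, 3 (mod 8); ε·ε+αω+βω = 0·1+2·1+4·1 ≡ 0  ⇒  (a,b)_2 = +1.
v=53: a=53^2·(≡6), b=53^5·(≡18) mod 53; (6|53)=+1, (18|53)=-1; (−1)^{2·5·26}·(+1)^5·(-1)^2 = +1.
v=31: a=31^1·(≡30), b=31^3·(≡14) mod 31; (30|31)=-1, (14|31)=+1; (−1)^{1·3·15}·(-1)^3·(+1)^1 = +1.
v=47: a=47^2·(≡21), b=47^5·(≡6) mod 47; (21|47)=+1, (6|47)=+1; (−1)^{2·5·23}·(+1)^5·(+1)^2 = +1.
v=7: a=7^0·(≡2), b=7^2·(≡2) mod 7; (2|7)=+1, (2|7)=+1; (−1)^{0·2·3}·(+1)^2·(+1)^0 = +1.
(3595845, 1158315 / ℚ) ramifies at {5, 19}: a division algebra.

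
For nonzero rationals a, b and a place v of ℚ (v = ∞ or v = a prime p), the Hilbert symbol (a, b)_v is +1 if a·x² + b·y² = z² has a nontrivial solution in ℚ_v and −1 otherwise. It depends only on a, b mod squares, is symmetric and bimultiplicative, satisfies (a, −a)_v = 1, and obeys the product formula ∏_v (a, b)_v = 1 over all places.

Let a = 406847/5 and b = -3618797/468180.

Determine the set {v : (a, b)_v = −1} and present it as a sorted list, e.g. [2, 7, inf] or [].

(a, b) ≡ (115, -2185) mod (ℚ^×)²; places V = {2, 3, 5, 7, 13, 17, 19, 23, ∞}.
(a,b)_2: α=0, β=-2; u≡3, v≡7 (mod 8); ε(u)ε(v)=1·1, αω(v)=0·0, βω(u)=-2·1; sum ≡ 1  ⇒  -1.
(a,b)_∞: sgn(115)=+, sgn(-2185)=−, so +1.
(a,b)_7: α=2, u≡3; β=2, v≡3 (mod 7); (3|7)=-1, (3|7)=-1; sign (−1)^0·-1^2·-1^2 = +1.
(a,b)_23: α=1, u≡5; β=1, v≡11 (mod 23); (5|23)=-1, (11|23)=-1; sign (−1)^1·-1^1·-1^1 = -1.
(a,b)_19: α=2, u≡5; β=1, v≡12 (mod 19); (5|19)=+1, (12|19)=-1; sign (−1)^0·+1^1·-1^2 = +1.
(a,b)_3: α=0, u≡1; β=-4, v≡2 (mod 3); (1|3)=+1, (2|3)=-1; sign (−1)^0·+1^-4·-1^0 = +1.
(a,b)_13: α=0, u≡5; β=2, v≡1 (mod 13); (5|13)=-1, (1|13)=+1; sign (−1)^0·-1^2·+1^0 = +1.
(a,b)_5: α=-1, u≡2; β=-1, v≡3 (mod 5); (2|5)=-1, (3|5)=-1; sign (−1)^0·-1^-1·-1^-1 = +1.
(a,b)_17: α=0, u≡4; β=-2, v≡2 (mod 17); (4|17)=+1, (2|17)=+1; sign (−1)^0·+1^-2·+1^0 = +1.
Ram(115, -2185) = {2, 23}; no ℚ_2-point on the conic.

[2, 23]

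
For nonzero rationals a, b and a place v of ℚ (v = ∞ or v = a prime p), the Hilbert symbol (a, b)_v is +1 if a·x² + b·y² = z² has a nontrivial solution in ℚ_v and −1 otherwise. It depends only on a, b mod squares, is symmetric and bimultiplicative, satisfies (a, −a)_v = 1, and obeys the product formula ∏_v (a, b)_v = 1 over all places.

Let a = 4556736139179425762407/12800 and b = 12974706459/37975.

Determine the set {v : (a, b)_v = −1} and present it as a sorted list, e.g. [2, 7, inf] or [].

Mod squares: a ≡ 138446, b ≡ 2185469. Check v ∈ {∞, 2, 3, 5, 7, 11, 13, 17, 23, 29, 31}.
v=5: a=5^-2·(≡1), b=5^-2·(≡1) mod 5; (1|5)=+1, (1|5)=+1; (−1)^{-2·-2·2}·(+1)^-2·(+1)^-2 = +1.
v=7: a=7^1·(≡6), b=7^-2·(≡3) mod 7; (6|7)=-1, (3|7)=-1; (−1)^{1·-2·3}·(-1)^-2·(-1)^1 = -1.
v=29: a=29^3·(≡12), b=29^1·(≡12) mod 29; (12|29)=-1, (12|29)=-1; (−1)^{3·1·14}·(-1)^1·(-1)^3 = +1.
v=23: a=23^2·(≡6), b=23^0·(≡13) mod 23; (6|23)=+1, (13|23)=+1; (−1)^{2·0·11}·(+1)^0·(+1)^2 = +1.
v=17: a=17^4·(≡9), b=17^1·(≡11) mod 17; (9|17)=+1, (11|17)=-1; (−1)^{4·1·8}·(+1)^1·(-1)^4 = +1.
v=3: a=3^0·(≡2), b=3^2·(≡2) mod 3; (2|3)=-1, (2|3)=-1; (−1)^{0·2·1}·(-1)^2·(-1)^0 = +1.
v=13: a=13^0·(≡10), b=13^3·(≡10) mod 13; (10|13)=+1, (10|13)=+1; (−1)^{0·3·6}·(+1)^3·(+1)^0 = +1.
v=31: a=31^1·(≡8), b=31^-1·(≡2) mod 31; (8|31)=+1, (2|31)=+1; (−1)^{1·-1·15}·(+1)^-1·(+1)^1 = -1.
v=∞: 138446 > 0 and 2185469 > 0  ⇒  (a,b)_∞ = +1.
v=11: a=11^7·(≡8), b=11^3·(≡7) mod 11; (8|11)=-1, (7|11)=-1; (−1)^{7·3·5}·(-1)^3·(-1)^7 = -1.
v=2: v_2(a)=-9, v_2(b)=0; units ≡ 7, 5 (mod 8); ε·ε+αω+βω = 1·0+-9·1+0·0 ≡ 1  ⇒  (a,b)_2 = -1.
|Ram(138446, 2185469)| = 4, even; anisotropic at {2, 7, 11, 31}.

[2, 7, 11, 31]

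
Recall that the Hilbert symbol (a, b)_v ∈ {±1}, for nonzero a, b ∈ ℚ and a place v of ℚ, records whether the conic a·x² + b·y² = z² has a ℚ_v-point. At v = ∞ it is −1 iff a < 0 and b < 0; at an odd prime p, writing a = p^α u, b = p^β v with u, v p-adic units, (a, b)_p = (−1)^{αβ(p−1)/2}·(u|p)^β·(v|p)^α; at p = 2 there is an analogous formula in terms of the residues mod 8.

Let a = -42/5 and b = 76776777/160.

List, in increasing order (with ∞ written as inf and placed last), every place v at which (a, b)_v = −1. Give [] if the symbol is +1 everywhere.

Mod squares: a ≡ -210, b ≡ 35530. Check v ∈ {∞, 2, 3, 5, 7, 11, 17, 19}.
v=∞: -210 < 0 and 35530 > 0  ⇒  (a,b)_∞ = +1.
v=7: a=7^1·(≡3), b=7^4·(≡6) mod 7; (3|7)=-1, (6|7)=-1; (−1)^{1·4·3}·(-1)^4·(-1)^1 = -1.
v=3: a=3^1·(≡2), b=3^2·(≡1) mod 3; (2|3)=-1, (1|3)=+1; (−1)^{1·2·1}·(-1)^2·(+1)^1 = +1.
v=17: a=17^0·(≡12), b=17^1·(≡16) mod 17; (12|17)=-1, (16|17)=+1; (−1)^{0·1·8}·(-1)^1·(+1)^0 = -1.
v=5: a=5^-1·(≡3), b=5^-1·(≡1) mod 5; (3|5)=-1, (1|5)=+1; (−1)^{-1·-1·2}·(-1)^-1·(+1)^-1 = -1.
v=2: v_2(a)=1, v_2(b)=-5; units ≡ 7, 5 (mod 8); ε·ε+αω+βω = 1·0+1·1+-5·0 ≡ 1  ⇒  (a,b)_2 = -1.
v=11: a=11^0·(≡7), b=11^1·(≡7) mod 11; (7|11)=-1, (7|11)=-1; (−1)^{0·1·5}·(-1)^1·(-1)^0 = -1.
v=19: a=19^0·(≡3), b=19^1·(≡12) mod 19; (3|19)=-1, (12|19)=-1; (−1)^{0·1·9}·(-1)^1·(-1)^0 = -1.
Ram(-210, 35530) = {2, 5, 7, 11, 17, 19}; no ℚ_2-point on the conic.

[2, 5, 7, 11, 17, 19]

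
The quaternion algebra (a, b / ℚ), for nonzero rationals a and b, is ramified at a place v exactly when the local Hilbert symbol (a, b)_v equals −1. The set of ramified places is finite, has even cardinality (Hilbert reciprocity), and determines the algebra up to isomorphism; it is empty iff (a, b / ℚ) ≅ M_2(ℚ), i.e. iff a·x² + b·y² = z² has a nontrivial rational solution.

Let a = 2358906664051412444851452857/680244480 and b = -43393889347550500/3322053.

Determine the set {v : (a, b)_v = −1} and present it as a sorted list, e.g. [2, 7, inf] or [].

(a, b) ≡ (85, -13485) mod (ℚ^×)²; places V = {2, 3, 5, 7, 11, 13, 17, 29, 31, ∞}.
(a,b)_31: α=2, u≡27; β=-1, v≡3 (mod 31); (27|31)=-1, (3|31)=-1; sign (−1)^0·-1^-1·-1^2 = -1.
(a,b)_13: α=4, u≡5; β=0, v≡3 (mod 13); (5|13)=-1, (3|13)=+1; sign (−1)^0·-1^0·+1^4 = +1.
(a,b)_5: α=-1, u≡2; β=3, v≡2 (mod 5); (2|5)=-1, (2|5)=-1; sign (−1)^0·-1^3·-1^-1 = +1.
(a,b)_2: α=-8, β=2; u≡5, v≡3 (mod 8); ε(u)ε(v)=0·1, αω(v)=-8·1, βω(u)=2·1; sum ≡ 0  ⇒  +1.
(a,b)_29: α=8, u≡15; β=5, v≡20 (mod 29); (15|29)=-1, (20|29)=+1; sign (−1)^0·-1^5·+1^8 = -1.
(a,b)_3: α=-12, u≡1; β=-7, v≡2 (mod 3); (1|3)=+1, (2|3)=-1; sign (−1)^0·+1^-7·-1^-12 = +1.
(a,b)_17: α=5, u≡11; β=2, v≡8 (mod 17); (11|17)=-1, (8|17)=+1; sign (−1)^0·-1^2·+1^5 = +1.
(a,b)_11: α=2, u≡6; β=4, v≡9 (mod 11); (6|11)=-1, (9|11)=+1; sign (−1)^0·-1^4·+1^2 = +1.
(a,b)_∞: sgn(85)=+, sgn(-13485)=−, so +1.
(a,b)_7: α=0, u≡1; β=-2, v≡2 (mod 7); (1|7)=+1, (2|7)=+1; sign (−1)^0·+1^-2·+1^0 = +1.
Ram(85, -13485) = {29, 31}; no ℚ_29-point on the conic.

[29, 31]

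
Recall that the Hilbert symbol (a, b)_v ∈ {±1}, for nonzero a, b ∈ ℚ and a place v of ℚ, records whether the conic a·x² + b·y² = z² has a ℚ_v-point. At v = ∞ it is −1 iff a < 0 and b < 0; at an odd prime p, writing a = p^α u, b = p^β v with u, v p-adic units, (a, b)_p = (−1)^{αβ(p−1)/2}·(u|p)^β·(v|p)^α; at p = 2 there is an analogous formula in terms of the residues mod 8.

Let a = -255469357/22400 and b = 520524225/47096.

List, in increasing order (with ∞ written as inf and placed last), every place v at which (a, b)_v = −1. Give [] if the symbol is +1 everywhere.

(a, b) ≡ (-182, 14) mod (ℚ^×)²; places V = {2, 3, 5, 7, 11, 13, 29, 31, ∞}.
(a,b)_5: α=-2, u≡3; β=2, v≡4 (mod 5); (3|5)=-1, (4|5)=+1; sign (−1)^0·-1^2·+1^-2 = +1.
(a,b)_7: α=-1, u≡4; β=-1, v≡4 (mod 7); (4|7)=+1, (4|7)=+1; sign (−1)^1·+1^-1·+1^-1 = -1.
(a,b)_13: α=3, u≡4; β=4, v≡9 (mod 13); (4|13)=+1, (9|13)=+1; sign (−1)^0·+1^4·+1^3 = +1.
(a,b)_29: α=0, u≡2; β=-2, v≡26 (mod 29); (2|29)=-1, (26|29)=-1; sign (−1)^0·-1^-2·-1^0 = +1.
(a,b)_11: α=2, u≡3; β=0, v≡9 (mod 11); (3|11)=+1, (9|11)=+1; sign (−1)^0·+1^0·+1^2 = +1.
(a,b)_2: α=-7, β=-3; u≡5, v≡7 (mod 8); ε(u)ε(v)=0·1, αω(v)=-7·0, βω(u)=-3·1; sum ≡ 1  ⇒  -1.
(a,b)_∞: sgn(-182)=−, sgn(14)=+, so +1.
(a,b)_3: α=0, u≡1; β=6, v≡2 (mod 3); (1|3)=+1, (2|3)=-1; sign (−1)^0·+1^6·-1^0 = +1.
(a,b)_31: α=2, u≡20; β=0, v≡9 (mod 31); (20|31)=+1, (9|31)=+1; sign (−1)^0·+1^0·+1^2 = +1.
Ram(-182, 14) = {2, 7}; no ℚ_2-point on the conic.

[2, 7]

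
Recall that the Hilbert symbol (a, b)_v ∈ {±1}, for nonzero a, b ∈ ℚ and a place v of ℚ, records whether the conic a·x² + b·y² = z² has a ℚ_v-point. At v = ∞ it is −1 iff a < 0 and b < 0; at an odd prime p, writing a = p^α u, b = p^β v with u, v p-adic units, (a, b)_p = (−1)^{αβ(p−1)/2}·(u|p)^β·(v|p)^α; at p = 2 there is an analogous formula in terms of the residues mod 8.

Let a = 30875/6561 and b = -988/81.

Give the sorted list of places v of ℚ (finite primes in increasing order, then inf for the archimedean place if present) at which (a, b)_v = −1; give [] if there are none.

(a, b) ≡ (1235, -247) mod (ℚ^×)²; places V = {2, 3, 5, 13, 19, ∞}.
(a,b)_13: α=1, u≡1; β=1, v≡5 (mod 13); (1|13)=+1, (5|13)=-1; sign (−1)^0·+1^1·-1^1 = -1.
(a,b)_3: α=-8, u≡2; β=-4, v≡2 (mod 3); (2|3)=-1, (2|3)=-1; sign (−1)^0·-1^-4·-1^-8 = +1.
(a,b)_19: α=1, u≡8; β=1, v≡1 (mod 19); (8|19)=-1, (1|19)=+1; sign (−1)^1·-1^1·+1^1 = +1.
(a,b)_5: α=3, u≡2; β=0, v≡2 (mod 5); (2|5)=-1, (2|5)=-1; sign (−1)^0·-1^0·-1^3 = -1.
(a,b)_2: α=0, β=2; u≡3, v≡1 (mod 8); ε(u)ε(v)=1·0, αω(v)=0·0, βω(u)=2·1; sum ≡ 0  ⇒  +1.
(a,b)_∞: sgn(1235)=+, sgn(-247)=−, so +1.
(1235, -247 / ℚ) ramifies at {5, 13}: a division algebra.

[5, 13]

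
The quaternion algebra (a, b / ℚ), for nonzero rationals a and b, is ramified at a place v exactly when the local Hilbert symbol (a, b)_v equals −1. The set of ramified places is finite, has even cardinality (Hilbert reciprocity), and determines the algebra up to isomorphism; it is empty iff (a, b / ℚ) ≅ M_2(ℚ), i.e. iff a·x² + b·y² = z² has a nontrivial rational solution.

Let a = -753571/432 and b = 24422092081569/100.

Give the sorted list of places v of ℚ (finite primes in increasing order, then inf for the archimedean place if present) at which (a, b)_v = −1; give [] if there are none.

Mod squares: a ≡ -273, b ≡ 215441. Check v ∈ {∞, 2, 3, 5, 7, 13, 17, 19, 23, 29}.
v=3: a=3^-3·(≡2), b=3^4·(≡2) mod 3; (2|3)=-1, (2|3)=-1; (−1)^{-3·4·1}·(-1)^4·(-1)^-3 = -1.
v=7: a=7^3·(≡3), b=7^2·(≡4) mod 7; (3|7)=-1, (4|7)=+1; (−1)^{3·2·3}·(-1)^2·(+1)^3 = +1.
v=19: a=19^0·(≡10), b=19^1·(≡14) mod 19; (10|19)=-1, (14|19)=-1; (−1)^{0·1·9}·(-1)^1·(-1)^0 = -1.
v=29: a=29^0·(≡2), b=29^1·(≡24) mod 29; (2|29)=-1, (24|29)=+1; (−1)^{0·1·14}·(-1)^1·(+1)^0 = -1.
v=23: a=23^0·(≡9), b=23^1·(≡3) mod 23; (9|23)=+1, (3|23)=+1; (−1)^{0·1·11}·(+1)^1·(+1)^0 = +1.
v=5: a=5^0·(≡2), b=5^-2·(≡1) mod 5; (2|5)=-1, (1|5)=+1; (−1)^{0·-2·2}·(-1)^-2·(+1)^0 = +1.
v=17: a=17^0·(≡8), b=17^1·(≡2) mod 17; (8|17)=+1, (2|17)=+1; (−1)^{0·1·8}·(+1)^1·(+1)^0 = +1.
v=∞: -273 < 0 and 215441 > 0  ⇒  (a,b)_∞ = +1.
v=13: a=13^3·(≡7), b=13^4·(≡8) mod 13; (7|13)=-1, (8|13)=-1; (−1)^{3·4·6}·(-1)^4·(-1)^3 = -1.
v=2: v_2(a)=-4, v_2(b)=-2; units ≡ 7, 1 (mod 8); ε·ε+αω+βω = 1·0+-4·0+-2·0 ≡ 0  ⇒  (a,b)_2 = +1.
Ram(-273, 215441) = {3, 13, 19, 29}; no ℚ_3-point on the conic.

[3, 13, 19, 29]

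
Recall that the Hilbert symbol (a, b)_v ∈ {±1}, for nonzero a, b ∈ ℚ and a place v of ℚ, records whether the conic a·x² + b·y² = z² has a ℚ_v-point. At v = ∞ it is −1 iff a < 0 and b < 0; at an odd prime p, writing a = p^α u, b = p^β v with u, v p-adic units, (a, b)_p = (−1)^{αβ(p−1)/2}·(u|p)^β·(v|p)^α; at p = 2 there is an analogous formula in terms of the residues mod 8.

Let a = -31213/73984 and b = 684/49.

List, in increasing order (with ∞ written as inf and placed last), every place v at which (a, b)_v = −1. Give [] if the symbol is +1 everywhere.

Mod squares: a ≡ -13, b ≡ 19. Check v ∈ {∞, 2, 3, 7, 13, 17, 19}.
v=3: a=3^0·(≡2), b=3^2·(≡1) mod 3; (2|3)=-1, (1|3)=+1; (−1)^{0·2·1}·(-1)^2·(+1)^0 = +1.
v=7: a=7^4·(≡1), b=7^-2·(≡5) mod 7; (1|7)=+1, (5|7)=-1; (−1)^{4·-2·3}·(+1)^-2·(-1)^4 = +1.
v=2: v_2(a)=-8, v_2(b)=2; units ≡ 3, 3 (mod 8); ε·ε+αω+βω = 1·1+-8·1+2·1 ≡ 1  ⇒  (a,b)_2 = -1.
v=17: a=17^-2·(≡16), b=17^0·(≡15) mod 17; (16|17)=+1, (15|17)=+1; (−1)^{-2·0·8}·(+1)^0·(+1)^-2 = +1.
v=19: a=19^0·(≡17), b=19^1·(≡5) mod 19; (17|19)=+1, (5|19)=+1; (−1)^{0·1·9}·(+1)^1·(+1)^0 = +1.
v=13: a=13^1·(≡4), b=13^0·(≡6) mod 13; (4|13)=+1, (6|13)=-1; (−1)^{1·0·6}·(+1)^0·(-1)^1 = -1.
v=∞: -13 < 0 and 19 > 0  ⇒  (a,b)_∞ = +1.
(-13, 19 / ℚ) ramifies at {2, 13}: a division algebra.

[2, 13]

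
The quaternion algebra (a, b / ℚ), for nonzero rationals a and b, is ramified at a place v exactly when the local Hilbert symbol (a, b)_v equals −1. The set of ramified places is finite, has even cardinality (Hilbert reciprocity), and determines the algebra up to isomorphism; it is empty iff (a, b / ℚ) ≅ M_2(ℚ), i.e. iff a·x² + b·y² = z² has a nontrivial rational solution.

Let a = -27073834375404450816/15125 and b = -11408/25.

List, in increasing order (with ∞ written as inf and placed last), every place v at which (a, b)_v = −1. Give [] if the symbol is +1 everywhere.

[2, 5, 13, inf]

(a, b) ≡ (-177905, -713) mod (ℚ^×)²; places V = {2, 3, 5, 7, 11, 13, 17, 23, 31, ∞}.
(a,b)_2: α=10, β=4; u≡7, v≡7 (mod 8); ε(u)ε(v)=1·1, αω(v)=10·0, βω(u)=4·0; sum ≡ 1  ⇒  -1.
(a,b)_23: α=3, u≡2; β=1, v≡5 (mod 23); (2|23)=+1, (5|23)=-1; sign (−1)^1·+1^1·-1^3 = +1.
(a,b)_17: α=1, u≡3; β=0, v≡2 (mod 17); (3|17)=-1, (2|17)=+1; sign (−1)^0·-1^0·+1^1 = +1.
(a,b)_∞: sgn(-177905)=−, sgn(-713)=−, so -1.
(a,b)_11: α=-2, u≡4; β=0, v≡7 (mod 11); (4|11)=+1, (7|11)=-1; sign (−1)^0·+1^0·-1^-2 = +1.
(a,b)_3: α=2, u≡1; β=0, v≡1 (mod 3); (1|3)=+1, (1|3)=+1; sign (−1)^0·+1^0·+1^2 = +1.
(a,b)_31: α=4, u≡1; β=1, v≡20 (mod 31); (1|31)=+1, (20|31)=+1; sign (−1)^0·+1^1·+1^4 = +1.
(a,b)_5: α=-3, u≡4; β=-2, v≡2 (mod 5); (4|5)=+1, (2|5)=-1; sign (−1)^0·+1^-2·-1^-3 = -1.
(a,b)_13: α=3, u≡4; β=0, v≡7 (mod 13); (4|13)=+1, (7|13)=-1; sign (−1)^0·+1^0·-1^3 = -1.
(a,b)_7: α=1, u≡4; β=0, v≡4 (mod 7); (4|7)=+1, (4|7)=+1; sign (−1)^0·+1^0·+1^1 = +1.
|Ram(-177905, -713)| = 4, even; anisotropic at {2, 5, 13, ∞}.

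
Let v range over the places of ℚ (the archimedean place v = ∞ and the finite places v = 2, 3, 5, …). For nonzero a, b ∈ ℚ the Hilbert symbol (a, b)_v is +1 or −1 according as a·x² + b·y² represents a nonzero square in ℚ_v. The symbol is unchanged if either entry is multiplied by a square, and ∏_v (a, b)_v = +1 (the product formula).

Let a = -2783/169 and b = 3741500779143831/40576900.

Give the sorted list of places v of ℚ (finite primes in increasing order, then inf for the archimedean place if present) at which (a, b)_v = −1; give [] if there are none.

[23, 37]

Mod squares: a ≡ -23, b ≡ 24679. Check v ∈ {∞, 2, 3, 5, 7, 11, 13, 19, 23, 29, 37}.
v=5: a=5^0·(≡3), b=5^-2·(≡1) mod 5; (3|5)=-1, (1|5)=+1; (−1)^{0·-2·2}·(-1)^-2·(+1)^0 = +1.
v=7: a=7^0·(≡3), b=7^-4·(≡2) mod 7; (3|7)=-1, (2|7)=+1; (−1)^{0·-4·3}·(-1)^-4·(+1)^0 = +1.
v=23: a=23^1·(≡5), b=23^3·(≡15) mod 23; (5|23)=-1, (15|23)=-1; (−1)^{1·3·11}·(-1)^3·(-1)^1 = -1.
v=3: a=3^0·(≡1), b=3^8·(≡1) mod 3; (1|3)=+1, (1|3)=+1; (−1)^{0·8·1}·(+1)^8·(+1)^0 = +1.
v=19: a=19^0·(≡14), b=19^2·(≡4) mod 19; (14|19)=-1, (4|19)=+1; (−1)^{0·2·9}·(-1)^2·(+1)^0 = +1.
v=13: a=13^-2·(≡12), b=13^-2·(≡5) mod 13; (12|13)=+1, (5|13)=-1; (−1)^{-2·-2·6}·(+1)^-2·(-1)^-2 = +1.
v=11: a=11^2·(≡8), b=11^2·(≡6) mod 11; (8|11)=-1, (6|11)=-1; (−1)^{2·2·5}·(-1)^2·(-1)^2 = +1.
v=29: a=29^0·(≡23), b=29^1·(≡14) mod 29; (23|29)=+1, (14|29)=-1; (−1)^{0·1·14}·(+1)^1·(-1)^0 = +1.
v=37: a=37^0·(≡19), b=37^1·(≡3) mod 37; (19|37)=-1, (3|37)=+1; (−1)^{0·1·18}·(-1)^1·(+1)^0 = -1.
v=2: v_2(a)=0, v_2(b)=-2; units ≡ 1, 7 (mod 8); ε·ε+αω+βω = 0·1+0·0+-2·0 ≡ 0  ⇒  (a,b)_2 = +1.
v=∞: -23 < 0 and 24679 > 0  ⇒  (a,b)_∞ = +1.
(-23, 24679 / ℚ) ramifies at {23, 37}: a division algebra.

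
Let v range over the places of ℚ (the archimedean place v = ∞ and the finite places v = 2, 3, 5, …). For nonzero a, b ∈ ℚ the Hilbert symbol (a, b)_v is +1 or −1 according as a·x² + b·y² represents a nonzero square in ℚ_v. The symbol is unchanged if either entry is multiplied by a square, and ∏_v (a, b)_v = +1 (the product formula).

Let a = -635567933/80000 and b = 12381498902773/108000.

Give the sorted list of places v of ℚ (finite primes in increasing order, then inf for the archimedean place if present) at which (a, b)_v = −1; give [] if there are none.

[2, 3, 11, 23]

(a, b) ≡ (-154, 7590) mod (ℚ^×)²; places V = {2, 3, 5, 7, 11, 13, 17, 23, ∞}.
(a,b)_17: α=2, u≡13; β=2, v≡9 (mod 17); (13|17)=+1, (9|17)=+1; sign (−1)^0·+1^2·+1^2 = +1.
(a,b)_7: α=1, u≡5; β=2, v≡1 (mod 7); (5|7)=-1, (1|7)=+1; sign (−1)^0·-1^2·+1^1 = +1.
(a,b)_11: α=1, u≡2; β=3, v≡10 (mod 11); (2|11)=-1, (10|11)=-1; sign (−1)^1·-1^3·-1^1 = -1.
(a,b)_3: α=0, u≡2; β=-3, v≡1 (mod 3); (2|3)=-1, (1|3)=+1; sign (−1)^0·-1^-3·+1^0 = -1.
(a,b)_13: α=4, u≡5; β=4, v≡2 (mod 13); (5|13)=-1, (2|13)=-1; sign (−1)^0·-1^4·-1^4 = +1.
(a,b)_∞: sgn(-154)=−, sgn(7590)=+, so +1.
(a,b)_2: α=-7, β=-5; u≡3, v≡3 (mod 8); ε(u)ε(v)=1·1, αω(v)=-7·1, βω(u)=-5·1; sum ≡ 1  ⇒  -1.
(a,b)_5: α=-4, u≡4; β=-3, v≡2 (mod 5); (4|5)=+1, (2|5)=-1; sign (−1)^0·+1^-3·-1^-4 = +1.
(a,b)_23: α=0, u≡10; β=1, v≡16 (mod 23); (10|23)=-1, (16|23)=+1; sign (−1)^0·-1^1·+1^0 = -1.
(-154, 7590 / ℚ) ramifies at {2, 3, 11, 23}: a division algebra.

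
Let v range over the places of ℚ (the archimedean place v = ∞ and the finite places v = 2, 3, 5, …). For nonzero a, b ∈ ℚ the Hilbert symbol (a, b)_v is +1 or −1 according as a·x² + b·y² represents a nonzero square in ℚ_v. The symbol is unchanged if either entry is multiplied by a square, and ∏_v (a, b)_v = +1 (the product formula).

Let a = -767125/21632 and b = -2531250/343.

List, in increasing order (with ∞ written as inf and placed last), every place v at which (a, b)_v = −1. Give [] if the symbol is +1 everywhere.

Mod squares: a ≡ -170, b ≡ -14. Check v ∈ {∞, 2, 3, 5, 7, 13, 17, 19}.
v=5: a=5^3·(≡4), b=5^6·(≡1) mod 5; (4|5)=+1, (1|5)=+1; (−1)^{3·6·2}·(+1)^6·(+1)^3 = +1.
v=∞: -170 < 0 and -14 < 0  ⇒  (a,b)_∞ = -1.
v=17: a=17^1·(≡14), b=17^0·(≡11) mod 17; (14|17)=-1, (11|17)=-1; (−1)^{1·0·8}·(-1)^0·(-1)^1 = -1.
v=7: a=7^0·(≡6), b=7^-3·(≡6) mod 7; (6|7)=-1, (6|7)=-1; (−1)^{0·-3·3}·(-1)^-3·(-1)^0 = -1.
v=2: v_2(a)=-7, v_2(b)=1; units ≡ 3, 1 (mod 8); ε·ε+αω+βω = 1·0+-7·0+1·1 ≡ 1  ⇒  (a,b)_2 = -1.
v=13: a=13^-2·(≡4), b=13^0·(≡9) mod 13; (4|13)=+1, (9|13)=+1; (−1)^{-2·0·6}·(+1)^0·(+1)^-2 = +1.
v=19: a=19^2·(≡6), b=19^0·(≡6) mod 19; (6|19)=+1, (6|19)=+1; (−1)^{2·0·9}·(+1)^0·(+1)^2 = +1.
v=3: a=3^0·(≡1), b=3^4·(≡1) mod 3; (1|3)=+1, (1|3)=+1; (−1)^{0·4·1}·(+1)^4·(+1)^0 = +1.
(-170, -14 / ℚ) ramifies at {2, 7, 17, ∞}: a division algebra.

[2, 7, 17, inf]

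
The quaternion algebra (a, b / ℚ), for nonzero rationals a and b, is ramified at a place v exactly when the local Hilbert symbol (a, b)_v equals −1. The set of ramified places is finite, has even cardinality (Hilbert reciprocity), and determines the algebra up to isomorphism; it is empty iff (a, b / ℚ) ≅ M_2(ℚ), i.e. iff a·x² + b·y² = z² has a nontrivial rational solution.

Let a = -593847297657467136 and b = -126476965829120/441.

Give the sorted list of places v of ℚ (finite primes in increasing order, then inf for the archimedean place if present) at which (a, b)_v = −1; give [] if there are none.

[2, 17, 37, inf]

Mod squares: a ≡ -88689, b ≡ -170. Check v ∈ {∞, 2, 3, 5, 7, 17, 31, 37, 47}.
v=∞: -88689 < 0 and -170 < 0  ⇒  (a,b)_∞ = -1.
v=2: v_2(a)=8, v_2(b)=9; units ≡ 7, 3 (mod 8); ε·ε+αω+βω = 1·1+8·1+9·0 ≡ 1  ⇒  (a,b)_2 = -1.
v=31: a=31^2·(≡25), b=31^2·(≡14) mod 31; (25|31)=+1, (14|31)=+1; (−1)^{2·2·15}·(+1)^2·(+1)^2 = +1.
v=7: a=7^0·(≡4), b=7^-2·(≡5) mod 7; (4|7)=+1, (5|7)=-1; (−1)^{0·-2·3}·(+1)^-2·(-1)^0 = +1.
v=47: a=47^3·(≡11), b=47^2·(≡14) mod 47; (11|47)=-1, (14|47)=+1; (−1)^{3·2·23}·(-1)^2·(+1)^3 = +1.
v=5: a=5^0·(≡4), b=5^1·(≡1) mod 5; (4|5)=+1, (1|5)=+1; (−1)^{0·1·2}·(+1)^1·(+1)^0 = +1.
v=3: a=3^3·(≡2), b=3^-2·(≡1) mod 3; (2|3)=-1, (1|3)=+1; (−1)^{3·-2·1}·(-1)^-2·(+1)^3 = +1.
v=37: a=37^3·(≡29), b=37^2·(≡17) mod 37; (29|37)=-1, (17|37)=-1; (−1)^{3·2·18}·(-1)^2·(-1)^3 = -1.
v=17: a=17^1·(≡4), b=17^1·(≡6) mod 17; (4|17)=+1, (6|17)=-1; (−1)^{1·1·8}·(+1)^1·(-1)^1 = -1.
|Ram(-88689, -170)| = 4, even; anisotropic at {2, 17, 37, ∞}.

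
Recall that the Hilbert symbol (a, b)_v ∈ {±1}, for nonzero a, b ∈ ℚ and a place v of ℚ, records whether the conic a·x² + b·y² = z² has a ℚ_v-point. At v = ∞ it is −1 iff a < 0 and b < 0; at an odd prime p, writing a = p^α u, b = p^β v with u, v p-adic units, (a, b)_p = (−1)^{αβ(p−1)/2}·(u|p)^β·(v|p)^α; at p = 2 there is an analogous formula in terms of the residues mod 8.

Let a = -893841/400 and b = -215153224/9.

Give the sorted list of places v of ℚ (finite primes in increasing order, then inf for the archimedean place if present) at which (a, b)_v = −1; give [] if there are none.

(a, b) ≡ (-5289, -318274) mod (ℚ^×)²; places V = {2, 3, 5, 11, 13, 17, 23, 37, 41, 43, ∞}.
(a,b)_17: α=0, u≡4; β=1, v≡6 (mod 17); (4|17)=+1, (6|17)=-1; sign (−1)^0·+1^1·-1^0 = +1.
(a,b)_13: α=2, u≡8; β=2, v≡8 (mod 13); (8|13)=-1, (8|13)=-1; sign (−1)^0·-1^2·-1^2 = +1.
(a,b)_3: α=1, u≡1; β=-2, v≡2 (mod 3); (1|3)=+1, (2|3)=-1; sign (−1)^0·+1^-2·-1^1 = -1.
(a,b)_37: α=0, u≡31; β=1, v≡17 (mod 37); (31|37)=-1, (17|37)=-1; sign (−1)^0·-1^1·-1^0 = -1.
(a,b)_5: α=-2, u≡4; β=0, v≡4 (mod 5); (4|5)=+1, (4|5)=+1; sign (−1)^0·+1^0·+1^-2 = +1.
(a,b)_43: α=1, u≡35; β=0, v≡27 (mod 43); (35|43)=+1, (27|43)=-1; sign (−1)^0·+1^0·-1^1 = -1.
(a,b)_∞: sgn(-5289)=−, sgn(-318274)=−, so -1.
(a,b)_23: α=0, u≡6; β=1, v≡8 (mod 23); (6|23)=+1, (8|23)=+1; sign (−1)^0·+1^1·+1^0 = +1.
(a,b)_2: α=-4, β=3; u≡7, v≡7 (mod 8); ε(u)ε(v)=1·1, αω(v)=-4·0, βω(u)=3·0; sum ≡ 1  ⇒  -1.
(a,b)_11: α=0, u≡2; β=1, v≡10 (mod 11); (2|11)=-1, (10|11)=-1; sign (−1)^0·-1^1·-1^0 = -1.
(a,b)_41: α=1, u≡3; β=0, v≡20 (mod 41); (3|41)=-1, (20|41)=+1; sign (−1)^0·-1^0·+1^1 = +1.
(-5289, -318274 / ℚ) ramifies at {2, 3, 11, 37, 43, ∞}: a division algebra.

[2, 3, 11, 37, 43, inf]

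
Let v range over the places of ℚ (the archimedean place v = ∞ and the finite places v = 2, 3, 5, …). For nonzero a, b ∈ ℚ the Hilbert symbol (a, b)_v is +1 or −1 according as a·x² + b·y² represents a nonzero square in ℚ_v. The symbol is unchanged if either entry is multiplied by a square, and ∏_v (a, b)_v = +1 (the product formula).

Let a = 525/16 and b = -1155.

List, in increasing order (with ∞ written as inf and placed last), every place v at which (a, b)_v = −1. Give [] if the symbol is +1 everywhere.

Mod squares: a ≡ 21, b ≡ -1155. Check v ∈ {∞, 2, 3, 5, 7, 11}.
v=∞: 21 > 0 and -1155 < 0  ⇒  (a,b)_∞ = +1.
v=11: a=11^0·(≡6), b=11^1·(≡5) mod 11; (6|11)=-1, (5|11)=+1; (−1)^{0·1·5}·(-1)^1·(+1)^0 = -1.
v=3: a=3^1·(≡1), b=3^1·(≡2) mod 3; (1|3)=+1, (2|3)=-1; (−1)^{1·1·1}·(+1)^1·(-1)^1 = +1.
v=7: a=7^1·(≡6), b=7^1·(≡3) mod 7; (6|7)=-1, (3|7)=-1; (−1)^{1·1·3}·(-1)^1·(-1)^1 = -1.
v=5: a=5^2·(≡1), b=5^1·(≡4) mod 5; (1|5)=+1, (4|5)=+1; (−1)^{2·1·2}·(+1)^1·(+1)^2 = +1.
v=2: v_2(a)=-4, v_2(b)=0; units ≡ 5, 5 (mod 8); ε·ε+αω+βω = 0·0+-4·1+0·1 ≡ 0  ⇒  (a,b)_2 = +1.
Ram(21, -1155) = {7, 11}; no ℚ_7-point on the conic.

[7, 11]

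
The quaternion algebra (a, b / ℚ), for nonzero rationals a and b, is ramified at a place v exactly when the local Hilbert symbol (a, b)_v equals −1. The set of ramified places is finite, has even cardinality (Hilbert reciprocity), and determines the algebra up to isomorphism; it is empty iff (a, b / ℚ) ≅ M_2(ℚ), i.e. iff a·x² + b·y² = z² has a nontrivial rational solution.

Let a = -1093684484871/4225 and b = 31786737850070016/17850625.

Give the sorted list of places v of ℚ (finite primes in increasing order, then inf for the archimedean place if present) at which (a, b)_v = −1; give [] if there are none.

Mod squares: a ≡ -309111, b ≡ 16269. Check v ∈ {∞, 2, 3, 5, 11, 13, 17, 19, 29}.
v=19: a=19^3·(≡13), b=19^4·(≡9) mod 19; (13|19)=-1, (9|19)=+1; (−1)^{3·4·9}·(-1)^4·(+1)^3 = +1.
v=11: a=11^3·(≡1), b=11^5·(≡9) mod 11; (1|11)=+1, (9|11)=+1; (−1)^{3·5·5}·(+1)^5·(+1)^3 = -1.
v=13: a=13^-2·(≡4), b=13^-4·(≡8) mod 13; (4|13)=+1, (8|13)=-1; (−1)^{-2·-4·6}·(+1)^-4·(-1)^-2 = +1.
v=5: a=5^-2·(≡1), b=5^-4·(≡1) mod 5; (1|5)=+1, (1|5)=+1; (−1)^{-2·-4·2}·(+1)^-4·(+1)^-2 = +1.
v=29: a=29^1·(≡22), b=29^1·(≡19) mod 29; (22|29)=+1, (19|29)=-1; (−1)^{1·1·14}·(+1)^1·(-1)^1 = -1.
v=17: a=17^1·(≡11), b=17^1·(≡3) mod 17; (11|17)=-1, (3|17)=-1; (−1)^{1·1·8}·(-1)^1·(-1)^1 = +1.
v=2: v_2(a)=0, v_2(b)=10; units ≡ 1, 5 (mod 8); ε·ε+αω+βω = 0·0+0·1+10·0 ≡ 0  ⇒  (a,b)_2 = +1.
v=∞: -309111 < 0 and 16269 > 0  ⇒  (a,b)_∞ = +1.
v=3: a=3^5·(≡1), b=3^1·(≡2) mod 3; (1|3)=+1, (2|3)=-1; (−1)^{5·1·1}·(+1)^1·(-1)^5 = +1.
(-309111, 16269 / ℚ) ramifies at {11, 29}: a division algebra.

[11, 29]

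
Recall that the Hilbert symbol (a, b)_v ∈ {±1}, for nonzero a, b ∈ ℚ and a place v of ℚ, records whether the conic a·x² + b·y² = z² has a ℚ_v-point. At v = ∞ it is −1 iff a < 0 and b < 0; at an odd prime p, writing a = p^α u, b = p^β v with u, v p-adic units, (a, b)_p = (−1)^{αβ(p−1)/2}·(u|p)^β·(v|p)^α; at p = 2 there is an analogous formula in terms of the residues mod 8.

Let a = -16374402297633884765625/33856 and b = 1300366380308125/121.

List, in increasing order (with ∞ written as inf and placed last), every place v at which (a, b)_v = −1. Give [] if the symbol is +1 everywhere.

Mod squares: a ≡ -3705, b ≡ 37. Check v ∈ {∞, 2, 3, 5, 7, 11, 13, 17, 19, 23, 29, 37}.
v=13: a=13^3·(≡1), b=13^2·(≡11) mod 13; (1|13)=+1, (11|13)=-1; (−1)^{3·2·6}·(+1)^2·(-1)^3 = -1.
v=23: a=23^-2·(≡21), b=23^0·(≡15) mod 23; (21|23)=-1, (15|23)=-1; (−1)^{-2·0·11}·(-1)^0·(-1)^-2 = +1.
v=29: a=29^0·(≡23), b=29^2·(≡14) mod 29; (23|29)=+1, (14|29)=-1; (−1)^{0·2·14}·(+1)^2·(-1)^0 = +1.
v=37: a=37^4·(≡19), b=37^3·(≡4) mod 37; (19|37)=-1, (4|37)=+1; (−1)^{4·3·18}·(-1)^3·(+1)^4 = -1.
v=11: a=11^0·(≡6), b=11^-2·(≡9) mod 11; (6|11)=-1, (9|11)=+1; (−1)^{0·-2·5}·(-1)^-2·(+1)^0 = +1.
v=2: v_2(a)=-6, v_2(b)=0; units ≡ 7, 5 (mod 8); ε·ε+αω+βω = 1·0+-6·1+0·0 ≡ 0  ⇒  (a,b)_2 = +1.
v=17: a=17^0·(≡2), b=17^2·(≡7) mod 17; (2|17)=+1, (7|17)=-1; (−1)^{0·2·8}·(+1)^2·(-1)^0 = +1.
v=7: a=7^2·(≡3), b=7^0·(≡2) mod 7; (3|7)=-1, (2|7)=+1; (−1)^{2·0·3}·(-1)^0·(+1)^2 = +1.
v=19: a=19^1·(≡18), b=19^0·(≡13) mod 19; (18|19)=-1, (13|19)=-1; (−1)^{1·0·9}·(-1)^0·(-1)^1 = -1.
v=∞: -3705 < 0 and 37 > 0  ⇒  (a,b)_∞ = +1.
v=5: a=5^9·(≡1), b=5^4·(≡3) mod 5; (1|5)=+1, (3|5)=-1; (−1)^{9·4·2}·(+1)^4·(-1)^9 = -1.
v=3: a=3^7·(≡1), b=3^0·(≡1) mod 3; (1|3)=+1, (1|3)=+1; (−1)^{7·0·1}·(+1)^0·(+1)^7 = +1.
(-3705, 37 / ℚ) ramifies at {5, 13, 19, 37}: a division algebra.

[5, 13, 19, 37]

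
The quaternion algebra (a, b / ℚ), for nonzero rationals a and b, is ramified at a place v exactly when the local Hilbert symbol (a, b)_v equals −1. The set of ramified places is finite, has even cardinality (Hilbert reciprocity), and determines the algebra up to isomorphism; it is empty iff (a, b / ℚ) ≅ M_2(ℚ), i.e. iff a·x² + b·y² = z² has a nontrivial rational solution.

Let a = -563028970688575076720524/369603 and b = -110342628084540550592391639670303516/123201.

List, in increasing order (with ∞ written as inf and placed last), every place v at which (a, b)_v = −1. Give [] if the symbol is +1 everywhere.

Mod squares: a ≡ -1039737, b ≡ -565471. Check v ∈ {∞, 2, 3, 7, 13, 17, 19, 23, 29, 31, 37}.
v=29: a=29^3·(≡16), b=29^5·(≡18) mod 29; (16|29)=+1, (18|29)=-1; (−1)^{3·5·14}·(+1)^5·(-1)^3 = -1.
v=31: a=31^2·(≡23), b=31^3·(≡2) mod 31; (23|31)=-1, (2|31)=+1; (−1)^{2·3·15}·(-1)^3·(+1)^2 = -1.
v=13: a=13^-2·(≡10), b=13^-2·(≡12) mod 13; (10|13)=+1, (12|13)=+1; (−1)^{-2·-2·6}·(+1)^-2·(+1)^-2 = +1.
v=17: a=17^3·(≡14), b=17^5·(≡12) mod 17; (14|17)=-1, (12|17)=-1; (−1)^{3·5·8}·(-1)^5·(-1)^3 = +1.
v=∞: -1039737 < 0 and -565471 < 0  ⇒  (a,b)_∞ = -1.
v=37: a=37^3·(≡8), b=37^5·(≡29) mod 37; (8|37)=-1, (29|37)=-1; (−1)^{3·5·18}·(-1)^5·(-1)^3 = +1.
v=19: a=19^1·(≡16), b=19^2·(≡6) mod 19; (16|19)=+1, (6|19)=+1; (−1)^{1·2·9}·(+1)^2·(+1)^1 = +1.
v=7: a=7^4·(≡2), b=7^4·(≡6) mod 7; (2|7)=+1, (6|7)=-1; (−1)^{4·4·3}·(+1)^4·(-1)^4 = +1.
v=3: a=3^-7·(≡2), b=3^-6·(≡2) mod 3; (2|3)=-1, (2|3)=-1; (−1)^{-7·-6·1}·(-1)^-6·(-1)^-7 = -1.
v=23: a=23^2·(≡8), b=23^2·(≡10) mod 23; (8|23)=+1, (10|23)=-1; (−1)^{2·2·11}·(+1)^2·(-1)^2 = +1.
v=2: v_2(a)=2, v_2(b)=2; units ≡ 7, 1 (mod 8); ε·ε+αω+βω = 1·0+2·0+2·0 ≡ 0  ⇒  (a,b)_2 = +1.
|Ram(-1039737, -565471)| = 4, even; anisotropic at {3, 29, 31, ∞}.

[3, 29, 31, inf]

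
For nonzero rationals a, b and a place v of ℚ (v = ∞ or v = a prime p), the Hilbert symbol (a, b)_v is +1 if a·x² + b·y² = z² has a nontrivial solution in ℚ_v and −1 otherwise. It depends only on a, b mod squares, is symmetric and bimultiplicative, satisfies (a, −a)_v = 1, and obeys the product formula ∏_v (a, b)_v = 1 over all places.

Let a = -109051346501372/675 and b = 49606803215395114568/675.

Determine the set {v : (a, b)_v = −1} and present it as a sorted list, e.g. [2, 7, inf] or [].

[29, 31]

Mod squares: a ≡ -1581, b ≡ 748374. Check v ∈ {∞, 2, 3, 5, 11, 17, 23, 29, 31}.
v=11: a=11^2·(≡9), b=11^3·(≡10) mod 11; (9|11)=+1, (10|11)=-1; (−1)^{2·3·5}·(+1)^3·(-1)^2 = +1.
v=∞: -1581 < 0 and 748374 > 0  ⇒  (a,b)_∞ = +1.
v=29: a=29^2·(≡27), b=29^3·(≡23) mod 29; (27|29)=-1, (23|29)=+1; (−1)^{2·3·14}·(-1)^3·(+1)^2 = -1.
v=23: a=23^2·(≡1), b=23^3·(≡2) mod 23; (1|23)=+1, (2|23)=+1; (−1)^{2·3·11}·(+1)^3·(+1)^2 = +1.
v=31: a=31^3·(≡6), b=31^4·(≡27) mod 31; (6|31)=-1, (27|31)=-1; (−1)^{3·4·15}·(-1)^4·(-1)^3 = -1.
v=5: a=5^-2·(≡4), b=5^-2·(≡4) mod 5; (4|5)=+1, (4|5)=+1; (−1)^{-2·-2·2}·(+1)^-2·(+1)^-2 = +1.
v=3: a=3^-3·(≡1), b=3^-3·(≡2) mod 3; (1|3)=+1, (2|3)=-1; (−1)^{-3·-3·1}·(+1)^-3·(-1)^-3 = +1.
v=2: v_2(a)=2, v_2(b)=3; units ≡ 3, 3 (mod 8); ε·ε+αω+βω = 1·1+2·1+3·1 ≡ 0  ⇒  (a,b)_2 = +1.
v=17: a=17^1·(≡16), b=17^1·(≡8) mod 17; (16|17)=+1, (8|17)=+1; (−1)^{1·1·8}·(+1)^1·(+1)^1 = +1.
(-1581, 748374 / ℚ) ramifies at {29, 31}: a division algebra.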